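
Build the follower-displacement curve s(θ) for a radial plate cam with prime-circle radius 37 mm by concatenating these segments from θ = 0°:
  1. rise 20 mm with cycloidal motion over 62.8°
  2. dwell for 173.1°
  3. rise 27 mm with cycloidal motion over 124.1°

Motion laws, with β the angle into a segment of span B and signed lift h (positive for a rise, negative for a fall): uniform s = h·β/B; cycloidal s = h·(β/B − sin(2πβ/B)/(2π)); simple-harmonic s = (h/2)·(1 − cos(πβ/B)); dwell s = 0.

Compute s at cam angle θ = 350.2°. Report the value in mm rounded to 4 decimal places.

seg 1 [0°–62.8°] cycloidal, h=20: full span → s += 20 → s = 20.0000
seg 2 [62.8°–235.9°] dwell: s stays 20.0000
seg 3 [235.9°–360°] cycloidal, h=27: θ=350.2° here. β=114.3, B=124.1. 27·(0.9210 − sin(2π·0.9210)/(2π)) = 26.9136 → s = 46.9136

46.9136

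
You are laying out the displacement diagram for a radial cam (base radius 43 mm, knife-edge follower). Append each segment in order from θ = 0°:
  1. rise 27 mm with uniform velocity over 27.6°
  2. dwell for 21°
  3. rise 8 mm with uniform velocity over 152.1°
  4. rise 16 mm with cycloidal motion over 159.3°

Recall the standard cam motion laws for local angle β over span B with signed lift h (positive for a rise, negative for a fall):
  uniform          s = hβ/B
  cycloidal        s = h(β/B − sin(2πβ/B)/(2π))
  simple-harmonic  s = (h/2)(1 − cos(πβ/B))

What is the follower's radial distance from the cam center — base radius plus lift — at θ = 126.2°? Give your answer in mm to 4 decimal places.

seg 1 [0°–27.6°] uniform, h=27: full span → s += 27 → s = 27.0000
seg 2 [27.6°–48.6°] dwell: s stays 27.0000
seg 3 [48.6°–200.7°] uniform, h=8: θ=126.2° here. β=77.6, B=152.1. 8·77.6/152.1 = 4.0815 → s = 31.0815
radial distance = base radius + s = 43 + 31.0815 = 74.0815

74.0815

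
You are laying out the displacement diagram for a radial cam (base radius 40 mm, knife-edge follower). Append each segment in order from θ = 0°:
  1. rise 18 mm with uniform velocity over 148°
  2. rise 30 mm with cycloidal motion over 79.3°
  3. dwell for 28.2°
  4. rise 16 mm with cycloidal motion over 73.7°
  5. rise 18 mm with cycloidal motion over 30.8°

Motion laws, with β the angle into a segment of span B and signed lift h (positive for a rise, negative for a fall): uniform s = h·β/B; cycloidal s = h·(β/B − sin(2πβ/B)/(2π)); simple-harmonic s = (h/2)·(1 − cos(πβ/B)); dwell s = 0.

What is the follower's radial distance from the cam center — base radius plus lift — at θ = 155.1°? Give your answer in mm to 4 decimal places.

seg 1 [0°–148°] uniform, h=18: full span → s += 18 → s = 18.0000
seg 2 [148°–227.3°] cycloidal, h=30: θ=155.1° here. β=7.1, B=79.3. 30·(0.0895 − sin(2π·0.0895)/(2π)) = 0.1394 → s = 18.1394
radial distance = base radius + s = 40 + 18.1394 = 58.1394

58.1394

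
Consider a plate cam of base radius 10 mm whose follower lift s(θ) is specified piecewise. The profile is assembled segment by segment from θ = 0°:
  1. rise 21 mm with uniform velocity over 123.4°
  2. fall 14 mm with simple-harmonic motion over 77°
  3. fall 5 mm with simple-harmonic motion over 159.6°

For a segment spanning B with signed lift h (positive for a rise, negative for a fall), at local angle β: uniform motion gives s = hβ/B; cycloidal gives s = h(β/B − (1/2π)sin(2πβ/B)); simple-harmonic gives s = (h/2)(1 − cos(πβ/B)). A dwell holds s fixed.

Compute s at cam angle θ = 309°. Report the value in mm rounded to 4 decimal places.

seg 1 [0°–123.4°] uniform, h=21: full span → s += 21 → s = 21.0000
seg 2 [123.4°–200.4°] simple-harmonic, h=-14: full span → s += -14 → s = 7.0000
seg 3 [200.4°–360°] simple-harmonic, h=-5: θ=309° here. β=108.6, B=159.6. -5/2·(1 − cos(π·0.6805)) = -3.8426 → s = 3.1574

3.1574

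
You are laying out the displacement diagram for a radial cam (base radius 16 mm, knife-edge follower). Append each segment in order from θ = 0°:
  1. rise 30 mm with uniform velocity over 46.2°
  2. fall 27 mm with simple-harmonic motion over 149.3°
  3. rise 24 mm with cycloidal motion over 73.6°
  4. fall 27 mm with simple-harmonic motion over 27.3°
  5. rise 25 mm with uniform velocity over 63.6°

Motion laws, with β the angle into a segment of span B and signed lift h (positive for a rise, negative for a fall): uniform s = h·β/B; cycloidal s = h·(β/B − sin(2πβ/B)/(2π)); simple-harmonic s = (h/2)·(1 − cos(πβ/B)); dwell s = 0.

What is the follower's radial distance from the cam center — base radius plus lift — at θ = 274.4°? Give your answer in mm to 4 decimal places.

seg 1 [0°–46.2°] uniform, h=30: full span → s += 30 → s = 30.0000
seg 2 [46.2°–195.5°] simple-harmonic, h=-27: full span → s += -27 → s = 3.0000
seg 3 [195.5°–269.1°] cycloidal, h=24: full span → s += 24 → s = 27.0000
seg 4 [269.1°–296.4°] simple-harmonic, h=-27: θ=274.4° here. β=5.3, B=27.3. -27/2·(1 − cos(π·0.1941)) = -2.4340 → s = 24.5660
radial distance = base radius + s = 16 + 24.5660 = 40.5660

40.5660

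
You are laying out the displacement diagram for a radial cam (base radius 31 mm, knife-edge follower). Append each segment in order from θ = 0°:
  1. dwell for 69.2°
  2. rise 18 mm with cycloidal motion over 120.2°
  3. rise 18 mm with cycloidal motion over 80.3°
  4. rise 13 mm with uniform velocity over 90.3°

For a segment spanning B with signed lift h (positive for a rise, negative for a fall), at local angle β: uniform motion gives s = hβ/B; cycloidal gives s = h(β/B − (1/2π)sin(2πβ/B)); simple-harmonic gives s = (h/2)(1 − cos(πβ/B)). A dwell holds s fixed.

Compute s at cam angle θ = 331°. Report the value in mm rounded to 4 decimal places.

seg 1 [0°–69.2°] dwell: s stays 0.0000
seg 2 [69.2°–189.4°] cycloidal, h=18: full span → s += 18 → s = 18.0000
seg 3 [189.4°–269.7°] cycloidal, h=18: full span → s += 18 → s = 36.0000
seg 4 [269.7°–360°] uniform, h=13: θ=331° here. β=61.3, B=90.3. 13·61.3/90.3 = 8.8250 → s = 44.8250

44.8250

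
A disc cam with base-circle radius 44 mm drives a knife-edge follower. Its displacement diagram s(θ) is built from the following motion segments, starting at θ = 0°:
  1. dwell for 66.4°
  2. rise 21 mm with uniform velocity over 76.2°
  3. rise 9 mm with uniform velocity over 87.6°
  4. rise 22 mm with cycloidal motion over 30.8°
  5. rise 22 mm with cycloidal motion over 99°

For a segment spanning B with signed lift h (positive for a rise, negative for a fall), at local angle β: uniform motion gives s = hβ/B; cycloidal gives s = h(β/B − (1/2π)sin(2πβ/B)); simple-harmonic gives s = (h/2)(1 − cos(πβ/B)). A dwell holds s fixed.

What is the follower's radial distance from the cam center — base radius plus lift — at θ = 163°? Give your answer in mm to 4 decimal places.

seg 1 [0°–66.4°] dwell: s stays 0.0000
seg 2 [66.4°–142.6°] uniform, h=21: full span → s += 21 → s = 21.0000
seg 3 [142.6°–230.2°] uniform, h=9: θ=163° here. β=20.4, B=87.6. 9·20.4/87.6 = 2.0959 → s = 23.0959
radial distance = base radius + s = 44 + 23.0959 = 67.0959

67.0959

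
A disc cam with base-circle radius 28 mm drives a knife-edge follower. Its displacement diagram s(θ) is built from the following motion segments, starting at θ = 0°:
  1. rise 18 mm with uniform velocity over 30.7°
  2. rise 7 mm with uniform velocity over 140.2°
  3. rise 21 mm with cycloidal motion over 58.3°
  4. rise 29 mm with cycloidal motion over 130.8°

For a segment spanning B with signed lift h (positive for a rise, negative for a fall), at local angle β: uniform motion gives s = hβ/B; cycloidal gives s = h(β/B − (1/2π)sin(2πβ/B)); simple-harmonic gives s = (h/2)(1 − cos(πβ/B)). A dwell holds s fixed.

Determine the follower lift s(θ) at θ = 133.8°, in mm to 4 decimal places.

seg 1 [0°–30.7°] uniform, h=18: full span → s += 18 → s = 18.0000
seg 2 [30.7°–170.9°] uniform, h=7: θ=133.8° here. β=103.1, B=140.2. 7·103.1/140.2 = 5.1476 → s = 23.1476

23.1476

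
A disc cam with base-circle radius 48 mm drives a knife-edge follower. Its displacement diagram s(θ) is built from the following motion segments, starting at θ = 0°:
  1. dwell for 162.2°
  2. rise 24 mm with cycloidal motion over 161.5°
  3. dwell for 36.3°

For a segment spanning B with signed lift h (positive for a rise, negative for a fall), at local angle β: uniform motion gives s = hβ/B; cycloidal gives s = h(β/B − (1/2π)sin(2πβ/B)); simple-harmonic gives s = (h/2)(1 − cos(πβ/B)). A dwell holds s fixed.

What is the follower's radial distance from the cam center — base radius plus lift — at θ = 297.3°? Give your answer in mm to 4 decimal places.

seg 1 [0°–162.2°] dwell: s stays 0.0000
seg 2 [162.2°–323.7°] cycloidal, h=24: θ=297.3° here. β=135.1, B=161.5. 24·(0.8365 − sin(2π·0.8365)/(2π)) = 23.3457 → s = 23.3457
radial distance = base radius + s = 48 + 23.3457 = 71.3457

71.3457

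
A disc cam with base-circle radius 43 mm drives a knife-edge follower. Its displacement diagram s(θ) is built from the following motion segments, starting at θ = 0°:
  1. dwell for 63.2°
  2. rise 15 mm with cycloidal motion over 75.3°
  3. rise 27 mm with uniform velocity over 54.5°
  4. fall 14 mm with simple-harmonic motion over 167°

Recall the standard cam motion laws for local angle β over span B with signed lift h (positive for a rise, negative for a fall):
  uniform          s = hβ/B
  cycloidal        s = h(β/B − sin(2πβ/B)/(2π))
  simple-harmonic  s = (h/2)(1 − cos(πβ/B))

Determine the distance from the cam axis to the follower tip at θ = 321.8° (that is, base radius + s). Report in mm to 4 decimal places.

seg 1 [0°–63.2°] dwell: s stays 0.0000
seg 2 [63.2°–138.5°] cycloidal, h=15: full span → s += 15 → s = 15.0000
seg 3 [138.5°–193°] uniform, h=27: full span → s += 27 → s = 42.0000
seg 4 [193°–360°] simple-harmonic, h=-14: θ=321.8° here. β=128.8, B=167. -14/2·(1 − cos(π·0.7713)) = -12.2690 → s = 29.7310
radial distance = base radius + s = 43 + 29.7310 = 72.7310

72.7310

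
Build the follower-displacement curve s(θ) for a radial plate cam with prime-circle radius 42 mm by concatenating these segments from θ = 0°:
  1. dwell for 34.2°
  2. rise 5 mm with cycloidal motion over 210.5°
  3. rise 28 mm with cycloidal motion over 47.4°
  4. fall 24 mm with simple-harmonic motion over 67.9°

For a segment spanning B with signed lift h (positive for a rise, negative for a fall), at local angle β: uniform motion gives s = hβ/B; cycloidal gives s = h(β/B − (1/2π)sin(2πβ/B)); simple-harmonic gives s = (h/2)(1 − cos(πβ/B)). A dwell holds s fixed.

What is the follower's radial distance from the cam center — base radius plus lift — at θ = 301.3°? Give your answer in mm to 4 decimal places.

seg 1 [0°–34.2°] dwell: s stays 0.0000
seg 2 [34.2°–244.7°] cycloidal, h=5: full span → s += 5 → s = 5.0000
seg 3 [244.7°–292.1°] cycloidal, h=28: full span → s += 28 → s = 33.0000
seg 4 [292.1°–360°] simple-harmonic, h=-24: θ=301.3° here. β=9.2, B=67.9. -24/2·(1 − cos(π·0.1355)) = -1.0708 → s = 31.9292
radial distance = base radius + s = 42 + 31.9292 = 73.9292

73.9292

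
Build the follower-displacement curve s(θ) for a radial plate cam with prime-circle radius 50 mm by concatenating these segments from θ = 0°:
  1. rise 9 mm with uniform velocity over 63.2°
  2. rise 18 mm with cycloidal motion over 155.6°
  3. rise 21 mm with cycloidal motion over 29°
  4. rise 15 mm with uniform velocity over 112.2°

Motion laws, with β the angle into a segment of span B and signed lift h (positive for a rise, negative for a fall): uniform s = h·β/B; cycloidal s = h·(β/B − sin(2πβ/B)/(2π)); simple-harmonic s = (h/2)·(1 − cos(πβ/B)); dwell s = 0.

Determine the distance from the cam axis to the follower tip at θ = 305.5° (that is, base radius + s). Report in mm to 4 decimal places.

seg 1 [0°–63.2°] uniform, h=9: full span → s += 9 → s = 9.0000
seg 2 [63.2°–218.8°] cycloidal, h=18: full span → s += 18 → s = 27.0000
seg 3 [218.8°–247.8°] cycloidal, h=21: full span → s += 21 → s = 48.0000
seg 4 [247.8°–360°] uniform, h=15: θ=305.5° here. β=57.7, B=112.2. 15·57.7/112.2 = 7.7139 → s = 55.7139
radial distance = base radius + s = 50 + 55.7139 = 105.7139

105.7139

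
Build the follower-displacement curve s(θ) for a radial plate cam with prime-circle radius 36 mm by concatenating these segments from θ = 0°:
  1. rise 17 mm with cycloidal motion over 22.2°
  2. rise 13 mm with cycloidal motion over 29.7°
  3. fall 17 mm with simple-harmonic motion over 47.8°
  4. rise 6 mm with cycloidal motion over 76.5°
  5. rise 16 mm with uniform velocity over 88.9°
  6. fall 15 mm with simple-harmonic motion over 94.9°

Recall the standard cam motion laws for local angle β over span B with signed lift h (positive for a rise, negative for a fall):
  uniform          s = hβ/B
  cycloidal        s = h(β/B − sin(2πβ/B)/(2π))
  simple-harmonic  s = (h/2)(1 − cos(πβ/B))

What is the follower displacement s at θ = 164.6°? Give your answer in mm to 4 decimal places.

seg 1 [0°–22.2°] cycloidal, h=17: full span → s += 17 → s = 17.0000
seg 2 [22.2°–51.9°] cycloidal, h=13: full span → s += 13 → s = 30.0000
seg 3 [51.9°–99.7°] simple-harmonic, h=-17: full span → s += -17 → s = 13.0000
seg 4 [99.7°–176.2°] cycloidal, h=6: θ=164.6° here. β=64.9, B=76.5. 6·(0.8484 − sin(2π·0.8484)/(2π)) = 5.8685 → s = 18.8685

18.8685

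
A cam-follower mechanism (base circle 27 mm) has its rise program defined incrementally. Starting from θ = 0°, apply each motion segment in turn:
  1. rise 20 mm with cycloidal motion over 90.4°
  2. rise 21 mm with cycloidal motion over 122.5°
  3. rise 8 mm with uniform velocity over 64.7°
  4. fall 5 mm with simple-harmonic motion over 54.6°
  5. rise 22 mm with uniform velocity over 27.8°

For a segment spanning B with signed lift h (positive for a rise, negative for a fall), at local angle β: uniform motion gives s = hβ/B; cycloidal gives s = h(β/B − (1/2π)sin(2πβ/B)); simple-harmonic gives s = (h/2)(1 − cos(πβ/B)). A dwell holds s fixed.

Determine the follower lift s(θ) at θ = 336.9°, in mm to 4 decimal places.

seg 1 [0°–90.4°] cycloidal, h=20: full span → s += 20 → s = 20.0000
seg 2 [90.4°–212.9°] cycloidal, h=21: full span → s += 21 → s = 41.0000
seg 3 [212.9°–277.6°] uniform, h=8: full span → s += 8 → s = 49.0000
seg 4 [277.6°–332.2°] simple-harmonic, h=-5: full span → s += -5 → s = 44.0000
seg 5 [332.2°–360°] uniform, h=22: θ=336.9° here. β=4.7, B=27.8. 22·4.7/27.8 = 3.7194 → s = 47.7194

47.7194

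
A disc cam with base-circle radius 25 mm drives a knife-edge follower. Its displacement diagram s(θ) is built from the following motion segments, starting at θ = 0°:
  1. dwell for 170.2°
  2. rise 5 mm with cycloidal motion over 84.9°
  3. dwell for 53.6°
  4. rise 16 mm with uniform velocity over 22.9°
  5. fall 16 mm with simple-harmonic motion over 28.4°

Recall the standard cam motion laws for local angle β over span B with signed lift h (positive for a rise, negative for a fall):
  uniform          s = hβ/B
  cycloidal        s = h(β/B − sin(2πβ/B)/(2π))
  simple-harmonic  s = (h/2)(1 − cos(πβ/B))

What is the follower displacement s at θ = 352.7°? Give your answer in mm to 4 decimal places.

seg 1 [0°–170.2°] dwell: s stays 0.0000
seg 2 [170.2°–255.1°] cycloidal, h=5: full span → s += 5 → s = 5.0000
seg 3 [255.1°–308.7°] dwell: s stays 5.0000
seg 4 [308.7°–331.6°] uniform, h=16: full span → s += 16 → s = 21.0000
seg 5 [331.6°–360°] simple-harmonic, h=-16: θ=352.7° here. β=21.1, B=28.4. -16/2·(1 − cos(π·0.7430)) = -13.5303 → s = 7.4697

7.4697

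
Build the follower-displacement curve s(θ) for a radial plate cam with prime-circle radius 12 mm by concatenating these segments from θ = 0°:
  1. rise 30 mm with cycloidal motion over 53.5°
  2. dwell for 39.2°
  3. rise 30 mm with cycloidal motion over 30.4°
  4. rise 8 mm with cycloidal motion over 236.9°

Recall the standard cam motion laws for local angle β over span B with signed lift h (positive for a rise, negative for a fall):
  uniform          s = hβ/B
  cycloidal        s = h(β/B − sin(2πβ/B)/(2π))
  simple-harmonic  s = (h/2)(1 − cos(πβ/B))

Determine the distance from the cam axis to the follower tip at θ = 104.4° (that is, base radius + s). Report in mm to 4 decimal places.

seg 1 [0°–53.5°] cycloidal, h=30: full span → s += 30 → s = 30.0000
seg 2 [53.5°–92.7°] dwell: s stays 30.0000
seg 3 [92.7°–123.1°] cycloidal, h=30: θ=104.4° here. β=11.7, B=30.4. 30·(0.3849 − sin(2π·0.3849)/(2π)) = 8.3856 → s = 38.3856
radial distance = base radius + s = 12 + 38.3856 = 50.3856

50.3856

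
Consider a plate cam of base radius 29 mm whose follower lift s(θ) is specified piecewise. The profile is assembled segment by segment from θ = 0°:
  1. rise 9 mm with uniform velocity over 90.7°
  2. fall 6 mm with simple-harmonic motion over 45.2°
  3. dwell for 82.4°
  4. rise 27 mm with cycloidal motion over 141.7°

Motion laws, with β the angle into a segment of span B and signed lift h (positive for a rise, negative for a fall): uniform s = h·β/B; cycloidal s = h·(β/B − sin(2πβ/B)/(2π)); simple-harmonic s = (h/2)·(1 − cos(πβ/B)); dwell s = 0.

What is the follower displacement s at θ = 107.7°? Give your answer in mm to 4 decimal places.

seg 1 [0°–90.7°] uniform, h=9: full span → s += 9 → s = 9.0000
seg 2 [90.7°–135.9°] simple-harmonic, h=-6: θ=107.7° here. β=17, B=45.2. -6/2·(1 − cos(π·0.3761)) = -1.8616 → s = 7.1384

7.1384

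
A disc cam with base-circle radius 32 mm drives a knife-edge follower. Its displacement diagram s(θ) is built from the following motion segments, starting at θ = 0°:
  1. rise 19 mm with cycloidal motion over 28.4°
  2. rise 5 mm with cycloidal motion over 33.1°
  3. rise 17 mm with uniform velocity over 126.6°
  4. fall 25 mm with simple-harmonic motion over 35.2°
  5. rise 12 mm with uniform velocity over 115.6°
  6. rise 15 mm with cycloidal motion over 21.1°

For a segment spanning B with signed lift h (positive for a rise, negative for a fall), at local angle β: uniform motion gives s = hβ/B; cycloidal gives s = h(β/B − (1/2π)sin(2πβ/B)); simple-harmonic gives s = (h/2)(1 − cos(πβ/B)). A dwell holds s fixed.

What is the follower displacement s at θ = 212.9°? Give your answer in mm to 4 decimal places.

seg 1 [0°–28.4°] cycloidal, h=19: full span → s += 19 → s = 19.0000
seg 2 [28.4°–61.5°] cycloidal, h=5: full span → s += 5 → s = 24.0000
seg 3 [61.5°–188.1°] uniform, h=17: full span → s += 17 → s = 41.0000
seg 4 [188.1°–223.3°] simple-harmonic, h=-25: θ=212.9° here. β=24.8, B=35.2. -25/2·(1 − cos(π·0.7045)) = -19.9910 → s = 21.0090

21.0090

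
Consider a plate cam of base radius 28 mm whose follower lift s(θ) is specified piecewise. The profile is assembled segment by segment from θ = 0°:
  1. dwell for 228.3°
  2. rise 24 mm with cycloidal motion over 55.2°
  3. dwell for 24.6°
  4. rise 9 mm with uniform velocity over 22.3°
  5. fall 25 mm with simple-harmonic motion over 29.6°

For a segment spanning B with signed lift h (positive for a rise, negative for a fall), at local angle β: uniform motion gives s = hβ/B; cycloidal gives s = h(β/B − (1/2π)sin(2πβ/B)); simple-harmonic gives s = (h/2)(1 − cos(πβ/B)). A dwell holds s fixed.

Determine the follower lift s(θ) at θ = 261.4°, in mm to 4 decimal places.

seg 1 [0°–228.3°] dwell: s stays 0.0000
seg 2 [228.3°–283.5°] cycloidal, h=24: θ=261.4° here. β=33.1, B=55.2. 24·(0.5996 − sin(2π·0.5996)/(2π)) = 16.6294 → s = 16.6294

16.6294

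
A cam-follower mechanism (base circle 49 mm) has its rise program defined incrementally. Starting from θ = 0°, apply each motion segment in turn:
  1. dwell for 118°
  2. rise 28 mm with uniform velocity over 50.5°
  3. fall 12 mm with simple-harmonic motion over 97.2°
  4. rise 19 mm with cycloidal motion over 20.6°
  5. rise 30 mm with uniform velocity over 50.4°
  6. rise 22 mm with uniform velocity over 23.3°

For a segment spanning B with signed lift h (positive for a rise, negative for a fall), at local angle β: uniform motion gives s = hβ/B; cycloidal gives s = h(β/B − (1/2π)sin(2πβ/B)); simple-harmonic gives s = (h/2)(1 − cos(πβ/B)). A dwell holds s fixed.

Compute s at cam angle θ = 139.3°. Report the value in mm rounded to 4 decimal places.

seg 1 [0°–118°] dwell: s stays 0.0000
seg 2 [118°–168.5°] uniform, h=28: θ=139.3° here. β=21.3, B=50.5. 28·21.3/50.5 = 11.8099 → s = 11.8099

11.8099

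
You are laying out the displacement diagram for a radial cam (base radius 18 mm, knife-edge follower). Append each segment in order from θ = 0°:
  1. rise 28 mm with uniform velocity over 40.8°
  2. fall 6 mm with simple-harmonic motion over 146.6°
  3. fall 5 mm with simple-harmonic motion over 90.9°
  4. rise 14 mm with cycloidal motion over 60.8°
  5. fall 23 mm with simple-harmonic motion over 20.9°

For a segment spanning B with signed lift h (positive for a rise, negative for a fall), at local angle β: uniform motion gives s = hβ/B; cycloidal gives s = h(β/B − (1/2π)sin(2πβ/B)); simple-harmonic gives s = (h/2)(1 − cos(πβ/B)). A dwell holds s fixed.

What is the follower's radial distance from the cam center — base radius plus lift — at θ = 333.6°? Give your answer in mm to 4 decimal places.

seg 1 [0°–40.8°] uniform, h=28: full span → s += 28 → s = 28.0000
seg 2 [40.8°–187.4°] simple-harmonic, h=-6: full span → s += -6 → s = 22.0000
seg 3 [187.4°–278.3°] simple-harmonic, h=-5: full span → s += -5 → s = 17.0000
seg 4 [278.3°–339.1°] cycloidal, h=14: θ=333.6° here. β=55.3, B=60.8. 14·(0.9095 − sin(2π·0.9095)/(2π)) = 13.9329 → s = 30.9329
radial distance = base radius + s = 18 + 30.9329 = 48.9329

48.9329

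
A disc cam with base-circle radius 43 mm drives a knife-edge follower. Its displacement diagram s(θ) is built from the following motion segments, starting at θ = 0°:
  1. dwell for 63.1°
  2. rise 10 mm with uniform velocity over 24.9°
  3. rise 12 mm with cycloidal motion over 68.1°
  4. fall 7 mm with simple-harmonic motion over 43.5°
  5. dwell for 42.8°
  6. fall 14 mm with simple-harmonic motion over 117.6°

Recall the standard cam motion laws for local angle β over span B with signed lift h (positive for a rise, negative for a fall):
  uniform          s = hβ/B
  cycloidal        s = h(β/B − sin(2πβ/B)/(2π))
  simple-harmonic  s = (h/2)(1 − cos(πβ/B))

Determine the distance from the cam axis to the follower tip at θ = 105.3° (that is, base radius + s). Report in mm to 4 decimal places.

seg 1 [0°–63.1°] dwell: s stays 0.0000
seg 2 [63.1°–88°] uniform, h=10: full span → s += 10 → s = 10.0000
seg 3 [88°–156.1°] cycloidal, h=12: θ=105.3° here. β=17.3, B=68.1. 12·(0.2540 − sin(2π·0.2540)/(2π)) = 1.1392 → s = 11.1392
radial distance = base radius + s = 43 + 11.1392 = 54.1392

54.1392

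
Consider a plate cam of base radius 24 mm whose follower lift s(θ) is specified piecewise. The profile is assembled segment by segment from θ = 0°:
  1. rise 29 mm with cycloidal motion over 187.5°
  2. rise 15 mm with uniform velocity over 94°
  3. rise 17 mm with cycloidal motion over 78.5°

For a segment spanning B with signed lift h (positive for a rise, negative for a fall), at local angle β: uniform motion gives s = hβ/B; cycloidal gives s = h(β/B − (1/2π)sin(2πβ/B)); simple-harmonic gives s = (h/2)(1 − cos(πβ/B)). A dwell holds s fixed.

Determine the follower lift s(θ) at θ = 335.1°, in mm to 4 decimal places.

seg 1 [0°–187.5°] cycloidal, h=29: full span → s += 29 → s = 29.0000
seg 2 [187.5°–281.5°] uniform, h=15: full span → s += 15 → s = 44.0000
seg 3 [281.5°–360°] cycloidal, h=17: θ=335.1° here. β=53.6, B=78.5. 17·(0.6828 − sin(2π·0.6828)/(2π)) = 14.0757 → s = 58.0757

58.0757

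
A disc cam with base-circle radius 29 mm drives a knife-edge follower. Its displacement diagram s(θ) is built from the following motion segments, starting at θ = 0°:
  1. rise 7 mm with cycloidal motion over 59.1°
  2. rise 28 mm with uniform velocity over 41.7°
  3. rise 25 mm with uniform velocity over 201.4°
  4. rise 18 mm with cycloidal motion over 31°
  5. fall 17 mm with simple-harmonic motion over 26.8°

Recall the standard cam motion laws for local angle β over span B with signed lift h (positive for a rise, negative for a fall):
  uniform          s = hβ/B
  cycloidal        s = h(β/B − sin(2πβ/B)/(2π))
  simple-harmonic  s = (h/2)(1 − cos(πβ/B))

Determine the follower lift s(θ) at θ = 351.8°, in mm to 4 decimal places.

seg 1 [0°–59.1°] cycloidal, h=7: full span → s += 7 → s = 7.0000
seg 2 [59.1°–100.8°] uniform, h=28: full span → s += 28 → s = 35.0000
seg 3 [100.8°–302.2°] uniform, h=25: full span → s += 25 → s = 60.0000
seg 4 [302.2°–333.2°] cycloidal, h=18: full span → s += 18 → s = 78.0000
seg 5 [333.2°–360°] simple-harmonic, h=-17: θ=351.8° here. β=18.6, B=26.8. -17/2·(1 − cos(π·0.6940)) = -13.3663 → s = 64.6337

64.6337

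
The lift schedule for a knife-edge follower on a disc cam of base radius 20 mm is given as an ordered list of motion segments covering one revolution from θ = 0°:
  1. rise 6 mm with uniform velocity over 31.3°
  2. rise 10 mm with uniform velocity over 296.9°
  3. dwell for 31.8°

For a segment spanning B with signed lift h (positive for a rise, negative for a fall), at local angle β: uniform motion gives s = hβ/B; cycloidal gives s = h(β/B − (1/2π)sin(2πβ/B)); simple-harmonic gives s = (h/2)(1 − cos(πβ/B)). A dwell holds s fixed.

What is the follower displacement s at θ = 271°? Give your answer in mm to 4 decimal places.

seg 1 [0°–31.3°] uniform, h=6: full span → s += 6 → s = 6.0000
seg 2 [31.3°–328.2°] uniform, h=10: θ=271° here. β=239.7, B=296.9. 10·239.7/296.9 = 8.0734 → s = 14.0734

14.0734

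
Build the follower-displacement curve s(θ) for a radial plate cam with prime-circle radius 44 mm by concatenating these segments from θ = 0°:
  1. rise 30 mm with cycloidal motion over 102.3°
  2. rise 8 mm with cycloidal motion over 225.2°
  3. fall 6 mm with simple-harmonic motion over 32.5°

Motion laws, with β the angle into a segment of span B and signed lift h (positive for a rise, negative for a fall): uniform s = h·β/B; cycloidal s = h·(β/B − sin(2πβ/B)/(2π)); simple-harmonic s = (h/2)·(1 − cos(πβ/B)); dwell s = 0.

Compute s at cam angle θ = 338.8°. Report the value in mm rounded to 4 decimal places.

seg 1 [0°–102.3°] cycloidal, h=30: full span → s += 30 → s = 30.0000
seg 2 [102.3°–327.5°] cycloidal, h=8: full span → s += 8 → s = 38.0000
seg 3 [327.5°–360°] simple-harmonic, h=-6: θ=338.8° here. β=11.3, B=32.5. -6/2·(1 − cos(π·0.3477)) = -1.6187 → s = 36.3813

36.3813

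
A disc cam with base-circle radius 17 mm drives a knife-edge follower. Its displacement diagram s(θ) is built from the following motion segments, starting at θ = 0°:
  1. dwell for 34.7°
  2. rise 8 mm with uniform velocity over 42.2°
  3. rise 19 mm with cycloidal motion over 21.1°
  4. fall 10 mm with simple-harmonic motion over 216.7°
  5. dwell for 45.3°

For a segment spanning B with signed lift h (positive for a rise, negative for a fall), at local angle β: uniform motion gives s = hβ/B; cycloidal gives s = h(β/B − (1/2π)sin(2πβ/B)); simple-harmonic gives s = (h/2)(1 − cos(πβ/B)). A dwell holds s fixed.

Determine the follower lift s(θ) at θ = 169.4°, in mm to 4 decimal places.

seg 1 [0°–34.7°] dwell: s stays 0.0000
seg 2 [34.7°–76.9°] uniform, h=8: full span → s += 8 → s = 8.0000
seg 3 [76.9°–98°] cycloidal, h=19: full span → s += 19 → s = 27.0000
seg 4 [98°–314.7°] simple-harmonic, h=-10: θ=169.4° here. β=71.4, B=216.7. -10/2·(1 − cos(π·0.3295)) = -2.4479 → s = 24.5521

24.5521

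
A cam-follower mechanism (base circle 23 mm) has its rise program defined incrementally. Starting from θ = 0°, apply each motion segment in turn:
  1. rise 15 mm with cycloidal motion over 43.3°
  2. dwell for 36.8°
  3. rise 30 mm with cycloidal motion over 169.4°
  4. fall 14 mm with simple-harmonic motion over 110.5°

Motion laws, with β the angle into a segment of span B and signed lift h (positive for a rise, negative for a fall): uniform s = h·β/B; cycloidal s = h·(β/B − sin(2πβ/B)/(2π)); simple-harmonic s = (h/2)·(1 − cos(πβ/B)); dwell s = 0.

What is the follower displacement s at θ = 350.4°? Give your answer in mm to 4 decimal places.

seg 1 [0°–43.3°] cycloidal, h=15: full span → s += 15 → s = 15.0000
seg 2 [43.3°–80.1°] dwell: s stays 15.0000
seg 3 [80.1°–249.5°] cycloidal, h=30: full span → s += 30 → s = 45.0000
seg 4 [249.5°–360°] simple-harmonic, h=-14: θ=350.4° here. β=100.9, B=110.5. -14/2·(1 − cos(π·0.9131)) = -13.7409 → s = 31.2591

31.2591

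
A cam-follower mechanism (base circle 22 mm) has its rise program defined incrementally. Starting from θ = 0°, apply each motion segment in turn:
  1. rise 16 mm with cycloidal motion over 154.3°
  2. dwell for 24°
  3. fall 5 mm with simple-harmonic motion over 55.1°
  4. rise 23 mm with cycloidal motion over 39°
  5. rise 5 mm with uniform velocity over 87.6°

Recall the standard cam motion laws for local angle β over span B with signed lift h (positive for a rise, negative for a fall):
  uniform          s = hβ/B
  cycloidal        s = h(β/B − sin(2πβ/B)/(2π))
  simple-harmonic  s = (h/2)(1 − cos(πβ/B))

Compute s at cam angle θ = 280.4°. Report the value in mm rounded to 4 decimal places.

seg 1 [0°–154.3°] cycloidal, h=16: full span → s += 16 → s = 16.0000
seg 2 [154.3°–178.3°] dwell: s stays 16.0000
seg 3 [178.3°–233.4°] simple-harmonic, h=-5: full span → s += -5 → s = 11.0000
seg 4 [233.4°–272.4°] cycloidal, h=23: full span → s += 23 → s = 34.0000
seg 5 [272.4°–360°] uniform, h=5: θ=280.4° here. β=8, B=87.6. 5·8/87.6 = 0.4566 → s = 34.4566

34.4566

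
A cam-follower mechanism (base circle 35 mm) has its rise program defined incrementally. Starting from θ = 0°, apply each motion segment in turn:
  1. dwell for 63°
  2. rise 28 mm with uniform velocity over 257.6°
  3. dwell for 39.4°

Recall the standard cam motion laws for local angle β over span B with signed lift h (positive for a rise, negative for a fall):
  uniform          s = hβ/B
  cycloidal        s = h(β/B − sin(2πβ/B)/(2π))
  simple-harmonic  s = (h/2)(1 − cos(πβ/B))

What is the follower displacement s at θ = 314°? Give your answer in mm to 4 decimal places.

seg 1 [0°–63°] dwell: s stays 0.0000
seg 2 [63°–320.6°] uniform, h=28: θ=314° here. β=251, B=257.6. 28·251/257.6 = 27.2826 → s = 27.2826

27.2826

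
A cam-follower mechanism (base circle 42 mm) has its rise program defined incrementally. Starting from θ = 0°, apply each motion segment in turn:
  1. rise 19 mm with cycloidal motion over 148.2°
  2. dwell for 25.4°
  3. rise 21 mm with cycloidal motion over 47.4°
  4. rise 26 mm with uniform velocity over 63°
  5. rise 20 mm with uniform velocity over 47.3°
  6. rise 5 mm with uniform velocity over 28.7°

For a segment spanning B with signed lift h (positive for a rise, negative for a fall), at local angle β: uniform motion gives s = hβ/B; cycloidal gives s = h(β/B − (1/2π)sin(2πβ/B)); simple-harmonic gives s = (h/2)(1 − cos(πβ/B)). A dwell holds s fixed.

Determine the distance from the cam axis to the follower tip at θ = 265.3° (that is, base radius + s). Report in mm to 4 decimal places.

seg 1 [0°–148.2°] cycloidal, h=19: full span → s += 19 → s = 19.0000
seg 2 [148.2°–173.6°] dwell: s stays 19.0000
seg 3 [173.6°–221°] cycloidal, h=21: full span → s += 21 → s = 40.0000
seg 4 [221°–284°] uniform, h=26: θ=265.3° here. β=44.3, B=63. 26·44.3/63 = 18.2825 → s = 58.2825
radial distance = base radius + s = 42 + 58.2825 = 100.2825

100.2825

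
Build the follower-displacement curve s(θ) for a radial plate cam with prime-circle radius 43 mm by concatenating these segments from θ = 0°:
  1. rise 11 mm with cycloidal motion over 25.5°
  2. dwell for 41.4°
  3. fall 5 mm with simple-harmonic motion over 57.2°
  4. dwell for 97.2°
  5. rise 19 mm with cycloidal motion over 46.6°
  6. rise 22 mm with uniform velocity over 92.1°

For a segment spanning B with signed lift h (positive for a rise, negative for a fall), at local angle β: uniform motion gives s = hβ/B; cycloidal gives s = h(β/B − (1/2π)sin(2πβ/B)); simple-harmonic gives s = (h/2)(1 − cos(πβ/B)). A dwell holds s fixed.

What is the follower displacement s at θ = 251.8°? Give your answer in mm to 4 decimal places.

seg 1 [0°–25.5°] cycloidal, h=11: full span → s += 11 → s = 11.0000
seg 2 [25.5°–66.9°] dwell: s stays 11.0000
seg 3 [66.9°–124.1°] simple-harmonic, h=-5: full span → s += -5 → s = 6.0000
seg 4 [124.1°–221.3°] dwell: s stays 6.0000
seg 5 [221.3°–267.9°] cycloidal, h=19: θ=251.8° here. β=30.5, B=46.6. 19·(0.6545 − sin(2π·0.6545)/(2π)) = 14.9314 → s = 20.9314

20.9314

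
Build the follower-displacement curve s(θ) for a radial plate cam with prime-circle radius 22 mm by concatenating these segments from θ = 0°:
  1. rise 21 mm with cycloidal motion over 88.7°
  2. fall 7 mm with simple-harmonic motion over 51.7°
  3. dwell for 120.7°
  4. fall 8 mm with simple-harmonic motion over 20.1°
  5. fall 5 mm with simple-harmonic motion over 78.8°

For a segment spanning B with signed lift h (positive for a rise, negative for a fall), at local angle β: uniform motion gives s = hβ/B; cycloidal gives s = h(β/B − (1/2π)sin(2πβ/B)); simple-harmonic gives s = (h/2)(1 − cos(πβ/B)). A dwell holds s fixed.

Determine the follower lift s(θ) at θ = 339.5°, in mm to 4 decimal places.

seg 1 [0°–88.7°] cycloidal, h=21: full span → s += 21 → s = 21.0000
seg 2 [88.7°–140.4°] simple-harmonic, h=-7: full span → s += -7 → s = 14.0000
seg 3 [140.4°–261.1°] dwell: s stays 14.0000
seg 4 [261.1°–281.2°] simple-harmonic, h=-8: full span → s += -8 → s = 6.0000
seg 5 [281.2°–360°] simple-harmonic, h=-5: θ=339.5° here. β=58.3, B=78.8. -5/2·(1 − cos(π·0.7398)) = -4.2105 → s = 1.7895

1.7895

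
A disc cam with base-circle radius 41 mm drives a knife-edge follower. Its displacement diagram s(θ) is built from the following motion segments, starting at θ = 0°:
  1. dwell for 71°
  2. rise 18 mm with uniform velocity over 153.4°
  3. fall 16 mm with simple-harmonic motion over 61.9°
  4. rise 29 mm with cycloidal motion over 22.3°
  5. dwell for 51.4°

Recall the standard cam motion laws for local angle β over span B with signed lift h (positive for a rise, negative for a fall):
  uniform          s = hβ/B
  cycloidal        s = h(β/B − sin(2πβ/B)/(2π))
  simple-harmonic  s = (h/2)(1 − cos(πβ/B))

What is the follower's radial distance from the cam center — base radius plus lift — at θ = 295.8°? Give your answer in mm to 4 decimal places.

seg 1 [0°–71°] dwell: s stays 0.0000
seg 2 [71°–224.4°] uniform, h=18: full span → s += 18 → s = 18.0000
seg 3 [224.4°–286.3°] simple-harmonic, h=-16: full span → s += -16 → s = 2.0000
seg 4 [286.3°–308.6°] cycloidal, h=29: θ=295.8° here. β=9.5, B=22.3. 29·(0.4260 − sin(2π·0.4260)/(2π)) = 10.2850 → s = 12.2850
radial distance = base radius + s = 41 + 12.2850 = 53.2850

53.2850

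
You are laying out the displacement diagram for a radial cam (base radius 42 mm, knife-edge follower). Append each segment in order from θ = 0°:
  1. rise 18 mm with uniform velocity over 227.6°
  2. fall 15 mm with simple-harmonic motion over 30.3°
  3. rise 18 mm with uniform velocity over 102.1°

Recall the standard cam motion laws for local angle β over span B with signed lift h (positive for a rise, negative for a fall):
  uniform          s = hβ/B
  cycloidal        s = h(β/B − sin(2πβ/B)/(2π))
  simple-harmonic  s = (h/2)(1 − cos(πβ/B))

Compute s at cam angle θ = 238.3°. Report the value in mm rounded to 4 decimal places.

seg 1 [0°–227.6°] uniform, h=18: full span → s += 18 → s = 18.0000
seg 2 [227.6°–257.9°] simple-harmonic, h=-15: θ=238.3° here. β=10.7, B=30.3. -15/2·(1 − cos(π·0.3531)) = -4.1611 → s = 13.8389

13.8389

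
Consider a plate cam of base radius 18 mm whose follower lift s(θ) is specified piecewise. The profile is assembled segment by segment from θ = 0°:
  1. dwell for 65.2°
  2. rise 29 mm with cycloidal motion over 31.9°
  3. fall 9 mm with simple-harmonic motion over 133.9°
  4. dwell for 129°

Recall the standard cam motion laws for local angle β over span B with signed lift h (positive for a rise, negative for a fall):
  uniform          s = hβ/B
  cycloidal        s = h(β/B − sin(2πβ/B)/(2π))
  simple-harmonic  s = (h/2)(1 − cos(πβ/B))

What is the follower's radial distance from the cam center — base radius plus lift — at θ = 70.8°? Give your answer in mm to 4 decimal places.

seg 1 [0°–65.2°] dwell: s stays 0.0000
seg 2 [65.2°–97.1°] cycloidal, h=29: θ=70.8° here. β=5.6, B=31.9. 29·(0.1755 − sin(2π·0.1755)/(2π)) = 0.9713 → s = 0.9713
radial distance = base radius + s = 18 + 0.9713 = 18.9713

18.9713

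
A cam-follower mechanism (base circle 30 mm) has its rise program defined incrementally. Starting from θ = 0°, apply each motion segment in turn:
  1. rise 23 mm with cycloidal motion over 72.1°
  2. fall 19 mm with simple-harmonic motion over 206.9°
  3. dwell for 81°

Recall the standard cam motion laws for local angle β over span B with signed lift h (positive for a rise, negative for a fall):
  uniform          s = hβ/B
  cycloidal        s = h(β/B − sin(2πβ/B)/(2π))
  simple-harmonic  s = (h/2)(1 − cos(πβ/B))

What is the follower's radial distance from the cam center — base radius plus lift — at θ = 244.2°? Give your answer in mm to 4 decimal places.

seg 1 [0°–72.1°] cycloidal, h=23: full span → s += 23 → s = 23.0000
seg 2 [72.1°–279°] simple-harmonic, h=-19: θ=244.2° here. β=172.1, B=206.9. -19/2·(1 − cos(π·0.8318)) = -17.7043 → s = 5.2957
radial distance = base radius + s = 30 + 5.2957 = 35.2957

35.2957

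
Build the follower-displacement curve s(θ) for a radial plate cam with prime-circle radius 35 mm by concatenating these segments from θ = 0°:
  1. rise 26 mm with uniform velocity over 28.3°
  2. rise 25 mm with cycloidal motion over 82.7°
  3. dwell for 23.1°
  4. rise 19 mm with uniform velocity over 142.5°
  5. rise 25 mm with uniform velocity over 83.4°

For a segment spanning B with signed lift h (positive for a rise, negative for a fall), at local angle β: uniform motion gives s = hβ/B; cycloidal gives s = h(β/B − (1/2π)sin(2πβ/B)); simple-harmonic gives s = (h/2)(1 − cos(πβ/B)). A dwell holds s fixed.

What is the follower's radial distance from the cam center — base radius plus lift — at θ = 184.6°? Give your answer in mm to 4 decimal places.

seg 1 [0°–28.3°] uniform, h=26: full span → s += 26 → s = 26.0000
seg 2 [28.3°–111°] cycloidal, h=25: full span → s += 25 → s = 51.0000
seg 3 [111°–134.1°] dwell: s stays 51.0000
seg 4 [134.1°–276.6°] uniform, h=19: θ=184.6° here. β=50.5, B=142.5. 19·50.5/142.5 = 6.7333 → s = 57.7333
radial distance = base radius + s = 35 + 57.7333 = 92.7333

92.7333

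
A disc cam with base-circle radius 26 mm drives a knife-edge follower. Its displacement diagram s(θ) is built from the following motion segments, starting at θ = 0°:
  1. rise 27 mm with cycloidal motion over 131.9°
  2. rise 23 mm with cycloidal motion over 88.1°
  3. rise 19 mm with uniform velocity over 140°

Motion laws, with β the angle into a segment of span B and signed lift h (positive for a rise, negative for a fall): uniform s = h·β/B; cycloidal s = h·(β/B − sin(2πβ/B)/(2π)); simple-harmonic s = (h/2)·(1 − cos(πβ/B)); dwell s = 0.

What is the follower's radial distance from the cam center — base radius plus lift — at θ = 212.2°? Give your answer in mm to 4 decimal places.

seg 1 [0°–131.9°] cycloidal, h=27: full span → s += 27 → s = 27.0000
seg 2 [131.9°–220°] cycloidal, h=23: θ=212.2° here. β=80.3, B=88.1. 23·(0.9115 − sin(2π·0.9115)/(2π)) = 22.8966 → s = 49.8966
radial distance = base radius + s = 26 + 49.8966 = 75.8966

75.8966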